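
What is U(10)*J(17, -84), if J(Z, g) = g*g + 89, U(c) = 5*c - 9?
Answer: 292945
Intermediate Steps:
U(c) = -9 + 5*c
J(Z, g) = 89 + g**2 (J(Z, g) = g**2 + 89 = 89 + g**2)
U(10)*J(17, -84) = (-9 + 5*10)*(89 + (-84)**2) = (-9 + 50)*(89 + 7056) = 41*7145 = 292945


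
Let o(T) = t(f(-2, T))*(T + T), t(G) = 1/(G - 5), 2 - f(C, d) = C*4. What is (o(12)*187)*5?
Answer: 4488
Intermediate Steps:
f(C, d) = 2 - 4*C (f(C, d) = 2 - C*4 = 2 - 4*C)
t(G) = 1/(-5 + G)
o(T) = 2*T/5 (o(T) = (T + T)/(-5 + (2 - 4*(-2))) = (2*T)/(-5 + (2 + 8)) = (2*T)/(-5 + 10) = (2*T)/5 = 2*T/5)
(o(12)*187)*5 = (((⅖)*12)*187)*5 = ((24/5)*187)*5 = (4488/5)*5 = 4488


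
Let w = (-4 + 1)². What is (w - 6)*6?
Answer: 18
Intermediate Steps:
w = 9 (w = (-3)² = 9)
(w - 6)*6 = (9 - 6)*6 = 3*6 = 18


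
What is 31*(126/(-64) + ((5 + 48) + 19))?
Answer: 69471/32 ≈ 2171.0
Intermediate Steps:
31*(126/(-64) + ((5 + 48) + 19)) = 31*(126*(-1/64) + (53 + 19)) = 31*(-63/32 + 72) = 31*(2241/32) = 69471/32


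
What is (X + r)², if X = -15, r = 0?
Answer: 225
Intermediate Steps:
(X + r)² = (-15 + 0)² = (-15)² = 225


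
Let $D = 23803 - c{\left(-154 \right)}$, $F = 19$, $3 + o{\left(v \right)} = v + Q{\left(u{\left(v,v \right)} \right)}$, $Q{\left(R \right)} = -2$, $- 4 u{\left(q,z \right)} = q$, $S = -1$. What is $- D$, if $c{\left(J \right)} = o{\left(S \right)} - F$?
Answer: $-23828$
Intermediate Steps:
$u{\left(q,z \right)} = - \frac{q}{4}$
$o{\left(v \right)} = -5 + v$ ($o{\left(v \right)} = -3 + \left(v - 2\right) = -3 + \left(-2 + v\right) = -5 + v$)
$c{\left(J \right)} = -25$ ($c{\left(J \right)} = \left(-5 - 1\right) - 19 = -6 - 19 = -25$)
$D = 23828$ ($D = 23803 - -25 = 23803 + 25 = 23828$)
$- D = \left(-1\right) 23828 = -23828$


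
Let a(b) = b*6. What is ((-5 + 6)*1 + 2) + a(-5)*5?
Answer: -147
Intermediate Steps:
a(b) = 6*b
((-5 + 6)*1 + 2) + a(-5)*5 = ((-5 + 6)*1 + 2) + (6*(-5))*5 = (1*1 + 2) - 30*5 = (1 + 2) - 150 = 3 - 150 = -147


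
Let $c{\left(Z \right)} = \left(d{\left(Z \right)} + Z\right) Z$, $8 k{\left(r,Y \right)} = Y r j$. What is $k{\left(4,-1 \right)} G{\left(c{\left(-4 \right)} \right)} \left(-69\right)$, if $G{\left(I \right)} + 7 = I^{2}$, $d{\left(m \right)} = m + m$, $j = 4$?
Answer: $316986$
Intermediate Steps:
$d{\left(m \right)} = 2 m$
$k{\left(r,Y \right)} = \frac{Y r}{2}$ ($k{\left(r,Y \right)} = \frac{Y r 4}{8} = \frac{4 Y r}{8} = \frac{Y r}{2}$)
$c{\left(Z \right)} = 3 Z^{2}$ ($c{\left(Z \right)} = \left(2 Z + Z\right) Z = 3 Z Z = 3 Z^{2}$)
$G{\left(I \right)} = -7 + I^{2}$
$k{\left(4,-1 \right)} G{\left(c{\left(-4 \right)} \right)} \left(-69\right) = \frac{1}{2} \left(-1\right) 4 \left(-7 + \left(3 \left(-4\right)^{2}\right)^{2}\right) \left(-69\right) = - 2 \left(-7 + \left(3 \cdot 16\right)^{2}\right) \left(-69\right) = - 2 \left(-7 + 48^{2}\right) \left(-69\right) = - 2 \left(-7 + 2304\right) \left(-69\right) = \left(-2\right) 2297 \left(-69\right) = \left(-4594\right) \left(-69\right) = 316986$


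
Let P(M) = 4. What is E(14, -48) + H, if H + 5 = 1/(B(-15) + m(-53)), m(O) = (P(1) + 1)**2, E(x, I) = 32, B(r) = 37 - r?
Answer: 2080/77 ≈ 27.013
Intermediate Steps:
m(O) = 25 (m(O) = (4 + 1)**2 = 5**2 = 25)
H = -384/77 (H = -5 + 1/((37 - 1*(-15)) + 25) = -5 + 1/((37 + 15) + 25) = -5 + 1/(52 + 25) = -5 + 1/77 = -384/77 ≈ -4.9870)
E(14, -48) + H = 32 - 384/77 = 2080/77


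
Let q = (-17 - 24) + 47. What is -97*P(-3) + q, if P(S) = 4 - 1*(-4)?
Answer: -770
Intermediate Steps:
P(S) = 8 (P(S) = 4 + 4 = 8)
q = 6 (q = -41 + 47 = 6)
-97*P(-3) + q = -97*8 + 6 = -776 + 6 = -770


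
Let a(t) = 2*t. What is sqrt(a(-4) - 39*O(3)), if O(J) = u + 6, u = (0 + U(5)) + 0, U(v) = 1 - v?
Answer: I*sqrt(86) ≈ 9.2736*I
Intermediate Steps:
u = -4 (u = (0 + (1 - 1*5)) + 0 = (0 + (1 - 5)) + 0 = (0 - 4) + 0 = -4 + 0 = -4)
O(J) = 2 (O(J) = -4 + 6 = 2)
sqrt(a(-4) - 39*O(3)) = sqrt(2*(-4) - 39*2) = sqrt(-8 - 78) = sqrt(-86) = I*sqrt(86)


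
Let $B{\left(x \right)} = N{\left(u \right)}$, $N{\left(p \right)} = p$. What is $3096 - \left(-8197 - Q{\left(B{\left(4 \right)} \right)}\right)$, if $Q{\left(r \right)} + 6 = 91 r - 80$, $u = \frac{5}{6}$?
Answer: $\frac{67697}{6} \approx 11283.0$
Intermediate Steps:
$u = \frac{5}{6}$ ($u = 5 \cdot \frac{1}{6} = \frac{5}{6} \approx 0.83333$)
$B{\left(x \right)} = \frac{5}{6}$
$Q{\left(r \right)} = -86 + 91 r$ ($Q{\left(r \right)} = -6 + \left(91 r - 80\right) = -6 + \left(-80 + 91 r\right) = -86 + 91 r$)
$3096 - \left(-8197 - Q{\left(B{\left(4 \right)} \right)}\right) = 3096 + \left(\left(\left(-86 + 91 \cdot \frac{5}{6}\right) + 11292\right) - 3095\right) = 3096 + \left(\left(\left(-86 + \frac{455}{6}\right) + 11292\right) - 3095\right) = 3096 + \left(\left(- \frac{61}{6} + 11292\right) - 3095\right) = 3096 + \left(\frac{67691}{6} - 3095\right) = 3096 + \frac{49121}{6} = \frac{67697}{6}$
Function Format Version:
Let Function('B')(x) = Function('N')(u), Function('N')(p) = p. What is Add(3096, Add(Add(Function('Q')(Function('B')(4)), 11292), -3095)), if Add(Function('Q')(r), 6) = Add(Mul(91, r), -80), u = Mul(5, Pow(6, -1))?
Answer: Rational(67697, 6) ≈ 11283.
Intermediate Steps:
u = Rational(5, 6) (u = Mul(5, Rational(1, 6)) = Rational(5, 6) ≈ 0.83333)
Function('B')(x) = Rational(5, 6)
Function('Q')(r) = Add(-86, Mul(91, r)) (Function('Q')(r) = Add(-6, Add(Mul(91, r), -80)) = Add(-6, Add(-80, Mul(91, r))) = Add(-86, Mul(91, r)))
Add(3096, Add(Add(Function('Q')(Function('B')(4)), 11292), -3095)) = Add(3096, Add(Add(Add(-86, Mul(91, Rational(5, 6))), 11292), -3095)) = Add(3096, Add(Add(Add(-86, Rational(455, 6)), 11292), -3095)) = Add(3096, Add(Add(Rational(-61, 6), 11292), -3095)) = Add(3096, Add(Rational(67691, 6), -3095)) = Add(3096, Rational(49121, 6)) = Rational(67697, 6)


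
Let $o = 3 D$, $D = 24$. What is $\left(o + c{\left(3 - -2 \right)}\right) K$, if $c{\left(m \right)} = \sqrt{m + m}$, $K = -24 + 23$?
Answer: $-72 - \sqrt{10} \approx -75.162$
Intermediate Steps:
$K = -1$
$o = 72$ ($o = 3 \cdot 24 = 72$)
$c{\left(m \right)} = \sqrt{2} \sqrt{m}$ ($c{\left(m \right)} = \sqrt{2 m} = \sqrt{2} \sqrt{m}$)
$\left(o + c{\left(3 - -2 \right)}\right) K = \left(72 + \sqrt{2} \sqrt{3 - -2}\right) \left(-1\right) = \left(72 + \sqrt{2} \sqrt{3 + 2}\right) \left(-1\right) = \left(72 + \sqrt{2} \sqrt{5}\right) \left(-1\right) = \left(72 + \sqrt{10}\right) \left(-1\right) = -72 - \sqrt{10}$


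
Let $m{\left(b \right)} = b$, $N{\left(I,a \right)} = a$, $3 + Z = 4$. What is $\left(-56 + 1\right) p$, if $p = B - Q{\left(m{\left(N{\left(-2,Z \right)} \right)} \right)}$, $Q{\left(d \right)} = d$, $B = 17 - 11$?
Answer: $-275$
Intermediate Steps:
$Z = 1$ ($Z = -3 + 4 = 1$)
$B = 6$ ($B = 17 - 11 = 6$)
$p = 5$ ($p = 6 - 1 = 5$)
$\left(-56 + 1\right) p = \left(-56 + 1\right) 5 = \left(-55\right) 5 = -275$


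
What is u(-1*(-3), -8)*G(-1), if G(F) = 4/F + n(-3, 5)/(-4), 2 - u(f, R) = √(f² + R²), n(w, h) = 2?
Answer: -9 + 9*√73/2 ≈ 29.448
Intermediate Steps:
u(f, R) = 2 - √(R² + f²) (u(f, R) = 2 - √(f² + R²) = 2 - √(R² + f²))
G(F) = -½ + 4/F (G(F) = 4/F + 2/(-4) = 4/F + 2*(-¼) = 4/F - ½ = -½ + 4/F)
u(-1*(-3), -8)*G(-1) = (2 - √((-8)² + (-1*(-3))²))*((½)*(8 - 1*(-1))/(-1)) = (2 - √(64 + 3²))*((½)*(-1)*(8 + 1)) = (2 - √(64 + 9))*((½)*(-1)*9) = (2 - √73)*(-9/2) = -9 + 9*√73/2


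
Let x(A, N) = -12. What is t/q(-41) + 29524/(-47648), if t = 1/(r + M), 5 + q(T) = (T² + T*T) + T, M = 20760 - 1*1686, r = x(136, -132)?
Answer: -29159374165/47059541244 ≈ -0.61963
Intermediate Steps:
r = -12
M = 19074 (M = 20760 - 1686 = 19074)
q(T) = -5 + T + 2*T² (q(T) = -5 + ((T² + T*T) + T) = -5 + ((T² + T²) + T) = -5 + (2*T² + T) = -5 + (T + 2*T²) = -5 + T + 2*T²)
t = 1/19062 (t = 1/(-12 + 19074) = 1/19062 ≈ 5.2460e-5)
t/q(-41) + 29524/(-47648) = 1/(19062*(-5 - 41 + 2*(-41)²)) + 29524/(-47648) = 1/(19062*(-5 - 41 + 2*1681)) + 29524*(-1/47648) = 1/(19062*(-5 - 41 + 3362)) - 7381/11912 = (1/19062)/3316 - 7381/11912 = (1/19062)*(1/3316) - 7381/11912 = 1/63209592 - 7381/11912 = -29159374165/47059541244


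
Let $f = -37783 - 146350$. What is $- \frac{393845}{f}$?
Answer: $\frac{393845}{184133} \approx 2.1389$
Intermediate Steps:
$f = -184133$ ($f = -37783 - 146350 = -184133$)
$- \frac{393845}{f} = - \frac{393845}{-184133} = \left(-393845\right) \left(- \frac{1}{184133}\right) = \frac{393845}{184133}$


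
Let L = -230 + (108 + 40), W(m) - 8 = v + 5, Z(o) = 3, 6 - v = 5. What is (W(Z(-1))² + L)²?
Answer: 12996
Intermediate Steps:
v = 1 (v = 6 - 1*5 = 6 - 5 = 1)
W(m) = 14 (W(m) = 8 + (1 + 5) = 8 + 6 = 14)
L = -82 (L = -230 + 148 = -82)
(W(Z(-1))² + L)² = (14² - 82)² = (196 - 82)² = 114² = 12996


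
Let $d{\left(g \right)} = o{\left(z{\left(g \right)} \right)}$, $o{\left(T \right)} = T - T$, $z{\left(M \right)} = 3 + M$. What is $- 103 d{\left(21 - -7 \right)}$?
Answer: $0$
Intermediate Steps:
$o{\left(T \right)} = 0$
$d{\left(g \right)} = 0$
$- 103 d{\left(21 - -7 \right)} = \left(-103\right) 0 = 0$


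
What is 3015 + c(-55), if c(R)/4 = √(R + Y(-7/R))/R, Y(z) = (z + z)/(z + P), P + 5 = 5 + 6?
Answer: 3015 - 4*I*√6241577/18535 ≈ 3015.0 - 0.53916*I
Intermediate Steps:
P = 6 (P = -5 + (5 + 6) = -5 + 11 = 6)
Y(z) = 2*z/(6 + z) (Y(z) = (z + z)/(z + 6) = (2*z)/(6 + z) = 2*z/(6 + z))
c(R) = 4*√(R - 14/(R*(6 - 7/R)))/R (c(R) = 4*(√(R + 2*(-7/R)/(6 - 7/R))/R) = 4*(√(R - 14/(R*(6 - 7/R)))/R) = 4*√(R - 14/(R*(6 - 7/R)))/R)
3015 + c(-55) = 3015 + 4*√((-14 - 55*(-7 + 6*(-55)))/(-7 + 6*(-55)))/(-55) = 3015 + 4*(-1/55)*√((-14 - 55*(-7 - 330))/(-7 - 330)) = 3015 + 4*(-1/55)*√((-14 - 55*(-337))/(-337)) = 3015 + 4*(-1/55)*√(-(-14 + 18535)/337) = 3015 + 4*(-1/55)*√(-1/337*18521) = 3015 + 4*(-1/55)*√(-18521/337) = 3015 + 4*(-1/55)*(I*√6241577/337) = 3015 - 4*I*√6241577/18535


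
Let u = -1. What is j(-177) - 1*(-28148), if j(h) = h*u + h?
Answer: 28148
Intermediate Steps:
j(h) = 0 (j(h) = h*(-1) + h = -h + h = 0)
j(-177) - 1*(-28148) = 0 - 1*(-28148) = 0 + 28148 = 28148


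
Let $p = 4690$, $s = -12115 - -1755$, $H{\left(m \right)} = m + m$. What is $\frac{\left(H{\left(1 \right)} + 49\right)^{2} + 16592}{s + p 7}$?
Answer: $\frac{19193}{22470} \approx 0.85416$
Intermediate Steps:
$H{\left(m \right)} = 2 m$
$s = -10360$ ($s = -12115 + 1755 = -10360$)
$\frac{\left(H{\left(1 \right)} + 49\right)^{2} + 16592}{s + p 7} = \frac{\left(2 \cdot 1 + 49\right)^{2} + 16592}{-10360 + 4690 \cdot 7} = \frac{\left(2 + 49\right)^{2} + 16592}{-10360 + 32830} = \frac{51^{2} + 16592}{22470} = \left(2601 + 16592\right) \frac{1}{22470} = 19193 \cdot \frac{1}{22470} = \frac{19193}{22470}$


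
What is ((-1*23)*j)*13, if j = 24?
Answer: -7176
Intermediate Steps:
((-1*23)*j)*13 = (-1*23*24)*13 = -23*24*13 = -552*13 = -7176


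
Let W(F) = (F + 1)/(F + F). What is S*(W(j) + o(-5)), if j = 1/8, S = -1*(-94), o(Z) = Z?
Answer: -47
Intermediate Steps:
S = 94
j = ⅛ ≈ 0.12500
W(F) = (1 + F)/(2*F) (W(F) = (1 + F)/((2*F)) = (1 + F)*(1/(2*F)) = (1 + F)/(2*F))
S*(W(j) + o(-5)) = 94*((1 + ⅛)/(2*(⅛)) - 5) = 94*((½)*8*(9/8) - 5) = 94*(9/2 - 5) = 94*(-½) = -47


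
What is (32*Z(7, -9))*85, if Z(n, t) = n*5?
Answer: 95200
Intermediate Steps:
Z(n, t) = 5*n
(32*Z(7, -9))*85 = (32*(5*7))*85 = (32*35)*85 = 1120*85 = 95200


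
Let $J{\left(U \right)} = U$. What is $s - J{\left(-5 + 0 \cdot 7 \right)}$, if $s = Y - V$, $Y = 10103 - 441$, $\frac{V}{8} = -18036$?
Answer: $153955$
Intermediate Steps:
$V = -144288$ ($V = 8 \left(-18036\right) = -144288$)
$Y = 9662$ ($Y = 10103 - 441 = 9662$)
$s = 153950$ ($s = 9662 - -144288 = 9662 + 144288 = 153950$)
$s - J{\left(-5 + 0 \cdot 7 \right)} = 153950 - \left(-5 + 0 \cdot 7\right) = 153950 - \left(-5 + 0\right) = 153950 - -5 = 153950 + 5 = 153955$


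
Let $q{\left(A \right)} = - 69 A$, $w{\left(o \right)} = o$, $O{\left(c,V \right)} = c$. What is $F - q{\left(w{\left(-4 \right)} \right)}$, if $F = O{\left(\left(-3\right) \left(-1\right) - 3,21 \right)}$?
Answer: $-276$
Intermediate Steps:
$F = 0$ ($F = \left(-3\right) \left(-1\right) - 3 = 3 - 3 = 0$)
$F - q{\left(w{\left(-4 \right)} \right)} = 0 - \left(-69\right) \left(-4\right) = 0 - 276 = -276$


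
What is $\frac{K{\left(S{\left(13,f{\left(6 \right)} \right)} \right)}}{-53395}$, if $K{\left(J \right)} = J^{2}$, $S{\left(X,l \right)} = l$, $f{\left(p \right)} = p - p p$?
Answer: $- \frac{180}{10679} \approx -0.016856$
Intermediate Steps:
$f{\left(p \right)} = p - p^{2}$
$\frac{K{\left(S{\left(13,f{\left(6 \right)} \right)} \right)}}{-53395} = \frac{\left(6 \left(1 - 6\right)\right)^{2}}{-53395} = \left(6 \left(1 - 6\right)\right)^{2} \left(- \frac{1}{53395}\right) = \left(6 \left(-5\right)\right)^{2} \left(- \frac{1}{53395}\right) = \left(-30\right)^{2} \left(- \frac{1}{53395}\right) = 900 \left(- \frac{1}{53395}\right) = - \frac{180}{10679}$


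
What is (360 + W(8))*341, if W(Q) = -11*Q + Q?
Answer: 95480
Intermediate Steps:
W(Q) = -10*Q
(360 + W(8))*341 = (360 - 10*8)*341 = (360 - 80)*341 = 280*341 = 95480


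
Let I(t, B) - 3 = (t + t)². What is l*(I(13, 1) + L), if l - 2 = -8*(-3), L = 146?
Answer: 21450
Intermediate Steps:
l = 26 (l = 2 - 8*(-3) = 2 + 24 = 26)
I(t, B) = 3 + 4*t² (I(t, B) = 3 + (t + t)² = 3 + (2*t)² = 3 + 4*t²)
l*(I(13, 1) + L) = 26*((3 + 4*13²) + 146) = 26*((3 + 4*169) + 146) = 26*((3 + 676) + 146) = 26*(679 + 146) = 26*825 = 21450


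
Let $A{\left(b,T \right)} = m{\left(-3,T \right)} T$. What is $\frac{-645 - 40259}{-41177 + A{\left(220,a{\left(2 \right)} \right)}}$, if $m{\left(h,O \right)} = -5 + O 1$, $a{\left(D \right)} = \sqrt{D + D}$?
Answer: $\frac{40904}{41183} \approx 0.99323$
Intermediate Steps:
$a{\left(D \right)} = \sqrt{2} \sqrt{D}$ ($a{\left(D \right)} = \sqrt{2 D} = \sqrt{2} \sqrt{D}$)
$m{\left(h,O \right)} = -5 + O$
$A{\left(b,T \right)} = T \left(-5 + T\right)$ ($A{\left(b,T \right)} = \left(-5 + T\right) T = T \left(-5 + T\right)$)
$\frac{-645 - 40259}{-41177 + A{\left(220,a{\left(2 \right)} \right)}} = \frac{-645 - 40259}{-41177 + \sqrt{2} \sqrt{2} \left(-5 + \sqrt{2} \sqrt{2}\right)} = - \frac{40904}{-41177 + 2 \left(-5 + 2\right)} = - \frac{40904}{-41177 + 2 \left(-3\right)} = - \frac{40904}{-41177 - 6} = - \frac{40904}{-41183} = \left(-40904\right) \left(- \frac{1}{41183}\right) = \frac{40904}{41183}$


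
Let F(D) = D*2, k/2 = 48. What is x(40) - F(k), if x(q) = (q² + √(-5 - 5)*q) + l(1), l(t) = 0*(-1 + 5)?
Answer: 1408 + 40*I*√10 ≈ 1408.0 + 126.49*I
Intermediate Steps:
l(t) = 0 (l(t) = 0*4 = 0)
k = 96 (k = 2*48 = 96)
F(D) = 2*D
x(q) = q² + I*q*√10 (x(q) = (q² + √(-5 - 5)*q) + 0 = (q² + √(-10)*q) + 0 = (q² + (I*√10)*q) + 0 = (q² + I*q*√10) + 0 = q² + I*q*√10)
x(40) - F(k) = 40*(40 + I*√10) - 2*96 = (1600 + 40*I*√10) - 1*192 = (1600 + 40*I*√10) - 192 = 1408 + 40*I*√10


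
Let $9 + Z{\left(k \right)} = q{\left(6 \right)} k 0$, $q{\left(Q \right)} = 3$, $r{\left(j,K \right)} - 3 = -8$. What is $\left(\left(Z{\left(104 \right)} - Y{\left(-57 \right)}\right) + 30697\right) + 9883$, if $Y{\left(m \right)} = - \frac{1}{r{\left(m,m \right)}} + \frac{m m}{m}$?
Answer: $\frac{203139}{5} \approx 40628.0$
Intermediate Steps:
$r{\left(j,K \right)} = -5$ ($r{\left(j,K \right)} = 3 - 8 = -5$)
$Y{\left(m \right)} = \frac{1}{5} + m$ ($Y{\left(m \right)} = - \frac{1}{-5} + \frac{m m}{m} = \left(-1\right) \left(- \frac{1}{5}\right) + \frac{m^{2}}{m} = \frac{1}{5} + m$)
$Z{\left(k \right)} = -9$ ($Z{\left(k \right)} = -9 + 3 k 0 = -9 + 0 = -9$)
$\left(\left(Z{\left(104 \right)} - Y{\left(-57 \right)}\right) + 30697\right) + 9883 = \left(\left(-9 - \left(\frac{1}{5} - 57\right)\right) + 30697\right) + 9883 = \left(\left(-9 - - \frac{284}{5}\right) + 30697\right) + 9883 = \left(\left(-9 + \frac{284}{5}\right) + 30697\right) + 9883 = \left(\frac{239}{5} + 30697\right) + 9883 = \frac{153724}{5} + 9883 = \frac{203139}{5}$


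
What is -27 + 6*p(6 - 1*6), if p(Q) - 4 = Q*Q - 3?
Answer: -21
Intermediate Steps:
p(Q) = 1 + Q² (p(Q) = 4 + (Q*Q - 3) = 4 + (Q² - 3) = 4 + (-3 + Q²) = 1 + Q²)
-27 + 6*p(6 - 1*6) = -27 + 6*(1 + (6 - 1*6)²) = -27 + 6*(1 + (6 - 6)²) = -27 + 6*(1 + 0²) = -27 + 6*(1 + 0) = -27 + 6*1 = -27 + 6 = -21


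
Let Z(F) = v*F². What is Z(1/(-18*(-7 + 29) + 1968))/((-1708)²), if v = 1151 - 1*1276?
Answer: -125/7209096120576 ≈ -1.7339e-11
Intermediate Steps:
v = -125 (v = 1151 - 1276 = -125)
Z(F) = -125*F²
Z(1/(-18*(-7 + 29) + 1968))/((-1708)²) = (-125/(-18*(-7 + 29) + 1968)²)/((-1708)²) = -125/(-18*22 + 1968)²/2917264 = -125/(-396 + 1968)²*(1/2917264) = -125*(1/1572)²*(1/2917264) = -125*1/2471184*(1/2917264) = -125/2471184*1/2917264 = -125/7209096120576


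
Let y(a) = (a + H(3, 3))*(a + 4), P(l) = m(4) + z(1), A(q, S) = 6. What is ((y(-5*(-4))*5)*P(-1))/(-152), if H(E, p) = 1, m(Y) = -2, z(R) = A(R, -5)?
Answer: -1260/19 ≈ -66.316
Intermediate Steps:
z(R) = 6
P(l) = 4 (P(l) = -2 + 6 = 4)
y(a) = (1 + a)*(4 + a) (y(a) = (a + 1)*(a + 4) = (1 + a)*(4 + a))
((y(-5*(-4))*5)*P(-1))/(-152) = (((4 + (-5*(-4))**2 + 5*(-5*(-4)))*5)*4)/(-152) = (((4 + 20**2 + 5*20)*5)*4)*(-1/152) = (((4 + 400 + 100)*5)*4)*(-1/152) = ((504*5)*4)*(-1/152) = (2520*4)*(-1/152) = 10080*(-1/152) = -1260/19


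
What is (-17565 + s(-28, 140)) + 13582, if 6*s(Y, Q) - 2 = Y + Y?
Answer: -3992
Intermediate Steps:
s(Y, Q) = ⅓ + Y/3 (s(Y, Q) = ⅓ + (Y + Y)/6 = ⅓ + (2*Y)/6 = ⅓ + Y/3)
(-17565 + s(-28, 140)) + 13582 = (-17565 + (⅓ + (⅓)*(-28))) + 13582 = (-17565 + (⅓ - 28/3)) + 13582 = (-17565 - 9) + 13582 = -17574 + 13582 = -3992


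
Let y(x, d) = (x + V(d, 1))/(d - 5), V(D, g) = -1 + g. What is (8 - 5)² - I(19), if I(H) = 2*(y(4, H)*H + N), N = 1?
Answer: -27/7 ≈ -3.8571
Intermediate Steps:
y(x, d) = x/(-5 + d) (y(x, d) = (x + (-1 + 1))/(d - 5) = (x + 0)/(-5 + d) = x/(-5 + d))
I(H) = 2 + 8*H/(-5 + H) (I(H) = 2*((4/(-5 + H))*H + 1) = 2*(4*H/(-5 + H) + 1) = 2*(1 + 4*H/(-5 + H)) = 2 + 8*H/(-5 + H))
(8 - 5)² - I(19) = (8 - 5)² - 10*(-1 + 19)/(-5 + 19) = 3² - 10*18/14 = 9 - 10*18/14 = 9 - 1*90/7 = 9 - 90/7 = -27/7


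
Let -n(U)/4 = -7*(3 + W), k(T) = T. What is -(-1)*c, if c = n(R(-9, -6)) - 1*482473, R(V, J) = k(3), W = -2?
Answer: -482445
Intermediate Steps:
R(V, J) = 3
n(U) = 28 (n(U) = -(-28)*(3 - 2) = -(-28) = -4*(-7) = 28)
c = -482445 (c = 28 - 1*482473 = 28 - 482473 = -482445)
-(-1)*c = -(-1)*(-482445) = -1*482445 = -482445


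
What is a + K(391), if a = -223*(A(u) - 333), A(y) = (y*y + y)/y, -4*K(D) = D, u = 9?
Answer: 287725/4 ≈ 71931.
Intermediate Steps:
K(D) = -D/4
A(y) = (y + y²)/y (A(y) = (y² + y)/y = (y + y²)/y)
a = 72029 (a = -223*((1 + 9) - 333) = -223*(10 - 333) = -223*(-323) = 72029)
a + K(391) = 72029 - ¼*391 = 72029 - 391/4 = 287725/4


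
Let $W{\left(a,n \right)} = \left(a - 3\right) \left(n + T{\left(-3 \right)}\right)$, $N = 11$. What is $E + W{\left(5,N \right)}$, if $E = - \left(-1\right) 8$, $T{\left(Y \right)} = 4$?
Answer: $38$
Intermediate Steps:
$W{\left(a,n \right)} = \left(-3 + a\right) \left(4 + n\right)$ ($W{\left(a,n \right)} = \left(a - 3\right) \left(n + 4\right) = \left(-3 + a\right) \left(4 + n\right)$)
$E = 8$ ($E = \left(-1\right) \left(-8\right) = 8$)
$E + W{\left(5,N \right)} = 8 + \left(-12 - 33 + 4 \cdot 5 + 5 \cdot 11\right) = 8 + \left(-12 - 33 + 20 + 55\right) = 8 + 30 = 38$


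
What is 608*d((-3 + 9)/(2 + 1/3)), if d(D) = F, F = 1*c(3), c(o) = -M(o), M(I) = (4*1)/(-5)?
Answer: 2432/5 ≈ 486.40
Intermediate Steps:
M(I) = -4/5 (M(I) = 4*(-1/5) = -4/5)
c(o) = 4/5 (c(o) = -1*(-4/5) = 4/5)
F = 4/5 (F = 1*(4/5) = 4/5 ≈ 0.80000)
d(D) = 4/5
608*d((-3 + 9)/(2 + 1/3)) = 608*(4/5) = 2432/5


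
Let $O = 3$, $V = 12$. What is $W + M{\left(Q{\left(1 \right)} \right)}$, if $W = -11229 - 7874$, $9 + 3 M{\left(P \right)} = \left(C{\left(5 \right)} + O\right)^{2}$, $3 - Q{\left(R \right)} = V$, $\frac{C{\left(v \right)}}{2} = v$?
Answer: $- \frac{57149}{3} \approx -19050.0$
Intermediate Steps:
$C{\left(v \right)} = 2 v$
$Q{\left(R \right)} = -9$ ($Q{\left(R \right)} = 3 - 12 = -9$)
$M{\left(P \right)} = \frac{160}{3}$ ($M{\left(P \right)} = -3 + \frac{\left(2 \cdot 5 + 3\right)^{2}}{3} = -3 + \frac{\left(10 + 3\right)^{2}}{3} = -3 + \frac{13^{2}}{3} = -3 + \frac{1}{3} \cdot 169 = -3 + \frac{169}{3} = \frac{160}{3}$)
$W = -19103$
$W + M{\left(Q{\left(1 \right)} \right)} = -19103 + \frac{160}{3} = - \frac{57149}{3}$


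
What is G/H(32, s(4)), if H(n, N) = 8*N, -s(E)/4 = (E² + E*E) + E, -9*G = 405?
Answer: 5/128 ≈ 0.039063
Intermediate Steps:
G = -45 (G = -⅑*405 = -45)
s(E) = -8*E² - 4*E (s(E) = -4*((E² + E*E) + E) = -4*((E² + E²) + E) = -4*(2*E² + E) = -4*(E + 2*E²) = -8*E² - 4*E)
G/H(32, s(4)) = -45*(-1/(128*(1 + 2*4))) = -45*(-1/(128*(1 + 8))) = -45/(8*(-4*4*9)) = -45/(8*(-144)) = -45/(-1152) = -45*(-1/1152) = 5/128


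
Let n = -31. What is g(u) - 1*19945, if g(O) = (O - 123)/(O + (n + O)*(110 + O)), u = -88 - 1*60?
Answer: -132714301/6654 ≈ -19945.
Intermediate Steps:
u = -148 (u = -88 - 60 = -148)
g(O) = (-123 + O)/(O + (-31 + O)*(110 + O)) (g(O) = (O - 123)/(O + (-31 + O)*(110 + O)) = (-123 + O)/(O + (-31 + O)*(110 + O)))
g(u) - 1*19945 = (-123 - 148)/(-3410 + (-148)**2 + 80*(-148)) - 1*19945 = -271/(-3410 + 21904 - 11840) - 19945 = -271/6654 - 19945 = -132714301/6654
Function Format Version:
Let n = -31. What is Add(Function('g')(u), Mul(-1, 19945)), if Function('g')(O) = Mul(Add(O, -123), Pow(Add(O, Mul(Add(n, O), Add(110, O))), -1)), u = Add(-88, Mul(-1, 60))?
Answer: Rational(-132714301, 6654) ≈ -19945.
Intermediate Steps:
u = -148 (u = Add(-88, -60) = -148)
Function('g')(O) = Mul(Pow(Add(O, Mul(Add(-31, O), Add(110, O))), -1), Add(-123, O)) (Function('g')(O) = Mul(Add(O, -123), Pow(Add(O, Mul(Add(-31, O), Add(110, O))), -1)) = Mul(Add(-123, O), Pow(Add(O, Mul(Add(-31, O), Add(110, O))), -1)) = Mul(Pow(Add(O, Mul(Add(-31, O), Add(110, O))), -1), Add(-123, O)))
Add(Function('g')(u), Mul(-1, 19945)) = Add(Mul(Pow(Add(-3410, Pow(-148, 2), Mul(80, -148)), -1), Add(-123, -148)), Mul(-1, 19945)) = Add(Mul(Pow(Add(-3410, 21904, -11840), -1), -271), -19945) = Add(Mul(Pow(6654, -1), -271), -19945) = Add(Mul(Rational(1, 6654), -271), -19945) = Add(Rational(-271, 6654), -19945) = Rational(-132714301, 6654)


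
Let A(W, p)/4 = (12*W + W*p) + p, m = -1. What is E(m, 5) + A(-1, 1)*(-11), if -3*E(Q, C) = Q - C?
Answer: 530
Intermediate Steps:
E(Q, C) = -Q/3 + C/3 (E(Q, C) = -(Q - C)/3 = -Q/3 + C/3)
A(W, p) = 4*p + 48*W + 4*W*p (A(W, p) = 4*((12*W + W*p) + p) = 4*(p + 12*W + W*p) = 4*p + 48*W + 4*W*p)
E(m, 5) + A(-1, 1)*(-11) = (-1/3*(-1) + (1/3)*5) + (4*1 + 48*(-1) + 4*(-1)*1)*(-11) = (1/3 + 5/3) + (4 - 48 - 4)*(-11) = 2 - 48*(-11) = 2 + 528 = 530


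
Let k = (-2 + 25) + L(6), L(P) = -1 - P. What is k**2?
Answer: 256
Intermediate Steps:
k = 16 (k = (-2 + 25) + (-1 - 1*6) = 23 + (-1 - 6) = 23 - 7 = 16)
k**2 = 16**2 = 256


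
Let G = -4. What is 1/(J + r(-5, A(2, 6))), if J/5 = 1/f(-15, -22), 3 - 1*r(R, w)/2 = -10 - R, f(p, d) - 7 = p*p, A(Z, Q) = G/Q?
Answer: 232/3717 ≈ 0.062416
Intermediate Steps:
A(Z, Q) = -4/Q
f(p, d) = 7 + p² (f(p, d) = 7 + p*p = 7 + p²)
r(R, w) = 26 + 2*R (r(R, w) = 6 - 2*(-10 - R) = 6 + (20 + 2*R) = 26 + 2*R)
J = 5/232 (J = 5/(7 + (-15)²) = 5/(7 + 225) = 5/232 ≈ 0.021552)
1/(J + r(-5, A(2, 6))) = 1/(5/232 + (26 + 2*(-5))) = 1/(5/232 + (26 - 10)) = 1/(5/232 + 16) = 1/(3717/232) = 232/3717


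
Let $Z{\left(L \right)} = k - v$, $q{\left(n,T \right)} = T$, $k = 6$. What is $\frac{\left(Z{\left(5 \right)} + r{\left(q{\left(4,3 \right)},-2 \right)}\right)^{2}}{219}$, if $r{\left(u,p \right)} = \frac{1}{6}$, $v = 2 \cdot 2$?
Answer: $\frac{169}{7884} \approx 0.021436$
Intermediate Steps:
$v = 4$
$Z{\left(L \right)} = 2$ ($Z{\left(L \right)} = 6 - 4 = 2$)
$r{\left(u,p \right)} = \frac{1}{6}$
$\frac{\left(Z{\left(5 \right)} + r{\left(q{\left(4,3 \right)},-2 \right)}\right)^{2}}{219} = \frac{\left(2 + \frac{1}{6}\right)^{2}}{219} = \left(\frac{13}{6}\right)^{2} \cdot \frac{1}{219} = \frac{169}{36} \cdot \frac{1}{219} = \frac{169}{7884}$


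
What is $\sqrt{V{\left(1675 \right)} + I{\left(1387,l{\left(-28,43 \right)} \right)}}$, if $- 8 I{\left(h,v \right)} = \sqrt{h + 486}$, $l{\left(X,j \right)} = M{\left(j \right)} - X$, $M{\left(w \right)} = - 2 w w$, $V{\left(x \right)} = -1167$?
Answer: $\frac{\sqrt{-18672 - 2 \sqrt{1873}}}{4} \approx 34.24 i$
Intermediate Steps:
$M{\left(w \right)} = - 2 w^{2}$
$l{\left(X,j \right)} = - X - 2 j^{2}$ ($l{\left(X,j \right)} = - 2 j^{2} - X = - X - 2 j^{2}$)
$I{\left(h,v \right)} = - \frac{\sqrt{486 + h}}{8}$ ($I{\left(h,v \right)} = - \frac{\sqrt{h + 486}}{8} = - \frac{\sqrt{486 + h}}{8}$)
$\sqrt{V{\left(1675 \right)} + I{\left(1387,l{\left(-28,43 \right)} \right)}} = \sqrt{-1167 - \frac{\sqrt{486 + 1387}}{8}} = \sqrt{-1167 - \frac{\sqrt{1873}}{8}}$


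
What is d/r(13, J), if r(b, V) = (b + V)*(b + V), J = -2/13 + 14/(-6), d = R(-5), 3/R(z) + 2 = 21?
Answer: 4563/3193900 ≈ 0.0014287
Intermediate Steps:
R(z) = 3/19 (R(z) = 3/(-2 + 21) = 3/19)
d = 3/19 ≈ 0.15789
J = -97/39 (J = -2*1/13 + 14*(-1/6) = -2/13 - 7/3 = -97/39 ≈ -2.4872)
r(b, V) = (V + b)**2 (r(b, V) = (V + b)*(V + b) = (V + b)**2)
d/r(13, J) = 3/(19*((-97/39 + 13)**2)) = 3/(19*((410/39)**2)) = 3/(19*(168100/1521)) = (3/19)*(1521/168100) = 4563/3193900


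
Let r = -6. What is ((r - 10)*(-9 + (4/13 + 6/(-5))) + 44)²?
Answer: 172869904/4225 ≈ 40916.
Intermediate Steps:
((r - 10)*(-9 + (4/13 + 6/(-5))) + 44)² = ((-6 - 10)*(-9 + (4/13 + 6/(-5))) + 44)² = (-16*(-9 + (4*(1/13) + 6*(-⅕))) + 44)² = (-16*(-9 + (4/13 - 6/5)) + 44)² = (-16*(-9 - 58/65) + 44)² = (-16*(-643/65) + 44)² = (10288/65 + 44)² = (13148/65)² = 172869904/4225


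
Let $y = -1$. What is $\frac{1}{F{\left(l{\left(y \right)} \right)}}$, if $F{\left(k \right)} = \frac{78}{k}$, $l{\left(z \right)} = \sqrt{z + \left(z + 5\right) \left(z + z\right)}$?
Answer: $\frac{i}{26} \approx 0.038462 i$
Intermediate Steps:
$l{\left(z \right)} = \sqrt{z + 2 z \left(5 + z\right)}$ ($l{\left(z \right)} = \sqrt{z + \left(5 + z\right) 2 z} = \sqrt{z + 2 z \left(5 + z\right)}$)
$\frac{1}{F{\left(l{\left(y \right)} \right)}} = \frac{1}{78 \frac{1}{\sqrt{- (11 + 2 \left(-1\right))}}} = \frac{1}{78 \frac{1}{\sqrt{- (11 - 2)}}} = \frac{1}{78 \frac{1}{\sqrt{\left(-1\right) 9}}} = \frac{1}{78 \frac{1}{\sqrt{-9}}} = \frac{1}{78 \frac{1}{3 i}} = \frac{1}{78 \left(- \frac{i}{3}\right)} = \frac{1}{\left(-26\right) i} = \frac{i}{26}$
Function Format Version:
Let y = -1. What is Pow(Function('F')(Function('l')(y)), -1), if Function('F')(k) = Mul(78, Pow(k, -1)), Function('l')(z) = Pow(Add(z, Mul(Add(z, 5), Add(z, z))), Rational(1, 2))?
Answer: Mul(Rational(1, 26), I) ≈ Mul(0.038462, I)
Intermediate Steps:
Function('l')(z) = Pow(Add(z, Mul(2, z, Add(5, z))), Rational(1, 2)) (Function('l')(z) = Pow(Add(z, Mul(Add(5, z), Mul(2, z))), Rational(1, 2)) = Pow(Add(z, Mul(2, z, Add(5, z))), Rational(1, 2)))
Pow(Function('F')(Function('l')(y)), -1) = Pow(Mul(78, Pow(Pow(Mul(-1, Add(11, Mul(2, -1))), Rational(1, 2)), -1)), -1) = Pow(Mul(78, Pow(Pow(Mul(-1, Add(11, -2)), Rational(1, 2)), -1)), -1) = Pow(Mul(78, Pow(Pow(Mul(-1, 9), Rational(1, 2)), -1)), -1) = Pow(Mul(78, Pow(Pow(-9, Rational(1, 2)), -1)), -1) = Pow(Mul(78, Pow(Mul(3, I), -1)), -1) = Pow(Mul(78, Mul(Rational(-1, 3), I)), -1) = Pow(Mul(-26, I), -1) = Mul(Rational(1, 26), I)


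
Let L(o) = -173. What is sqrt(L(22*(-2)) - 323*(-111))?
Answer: 4*sqrt(2230) ≈ 188.89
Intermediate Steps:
sqrt(L(22*(-2)) - 323*(-111)) = sqrt(-173 - 323*(-111)) = sqrt(-173 + 35853) = sqrt(35680) = 4*sqrt(2230)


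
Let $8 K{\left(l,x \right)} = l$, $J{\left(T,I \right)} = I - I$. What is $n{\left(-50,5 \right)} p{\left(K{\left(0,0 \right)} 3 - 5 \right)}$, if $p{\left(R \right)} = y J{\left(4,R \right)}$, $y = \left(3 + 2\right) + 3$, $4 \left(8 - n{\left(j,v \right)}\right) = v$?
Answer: $0$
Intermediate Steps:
$n{\left(j,v \right)} = 8 - \frac{v}{4}$
$J{\left(T,I \right)} = 0$
$y = 8$ ($y = 5 + 3 = 8$)
$K{\left(l,x \right)} = \frac{l}{8}$
$p{\left(R \right)} = 0$ ($p{\left(R \right)} = 8 \cdot 0 = 0$)
$n{\left(-50,5 \right)} p{\left(K{\left(0,0 \right)} 3 - 5 \right)} = \left(8 - \frac{5}{4}\right) 0 = \frac{27}{4} \cdot 0 = 0$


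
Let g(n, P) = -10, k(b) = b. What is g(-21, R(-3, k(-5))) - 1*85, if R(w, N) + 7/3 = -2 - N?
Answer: -95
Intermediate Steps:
R(w, N) = -13/3 - N (R(w, N) = -7/3 + (-2 - N) = -13/3 - N)
g(-21, R(-3, k(-5))) - 1*85 = -10 - 1*85 = -10 - 85 = -95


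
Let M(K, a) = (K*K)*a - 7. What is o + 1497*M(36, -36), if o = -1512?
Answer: -69856023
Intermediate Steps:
M(K, a) = -7 + a*K² (M(K, a) = K²*a - 7 = a*K² - 7 = -7 + a*K²)
o + 1497*M(36, -36) = -1512 + 1497*(-7 - 36*36²) = -1512 + 1497*(-7 - 36*1296) = -1512 + 1497*(-7 - 46656) = -1512 + 1497*(-46663) = -1512 - 69854511 = -69856023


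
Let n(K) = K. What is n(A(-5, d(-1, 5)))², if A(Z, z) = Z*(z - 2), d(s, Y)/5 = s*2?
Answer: 3600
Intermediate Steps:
d(s, Y) = 10*s (d(s, Y) = 5*(s*2) = 5*(2*s) = 10*s)
A(Z, z) = Z*(-2 + z)
n(A(-5, d(-1, 5)))² = (-5*(-2 + 10*(-1)))² = (-5*(-2 - 10))² = (-5*(-12))² = 60² = 3600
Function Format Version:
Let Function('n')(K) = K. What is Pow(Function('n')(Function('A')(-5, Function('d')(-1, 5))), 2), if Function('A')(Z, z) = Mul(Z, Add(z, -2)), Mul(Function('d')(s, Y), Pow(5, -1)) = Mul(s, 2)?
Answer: 3600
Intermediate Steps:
Function('d')(s, Y) = Mul(10, s) (Function('d')(s, Y) = Mul(5, Mul(s, 2)) = Mul(5, Mul(2, s)) = Mul(10, s))
Function('A')(Z, z) = Mul(Z, Add(-2, z))
Pow(Function('n')(Function('A')(-5, Function('d')(-1, 5))), 2) = Pow(Mul(-5, Add(-2, Mul(10, -1))), 2) = Pow(Mul(-5, Add(-2, -10)), 2) = Pow(Mul(-5, -12), 2) = Pow(60, 2) = 3600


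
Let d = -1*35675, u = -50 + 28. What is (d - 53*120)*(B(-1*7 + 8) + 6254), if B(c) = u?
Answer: -261962120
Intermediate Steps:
u = -22
d = -35675
B(c) = -22
(d - 53*120)*(B(-1*7 + 8) + 6254) = (-35675 - 53*120)*(-22 + 6254) = (-35675 - 6360)*6232 = -42035*6232 = -261962120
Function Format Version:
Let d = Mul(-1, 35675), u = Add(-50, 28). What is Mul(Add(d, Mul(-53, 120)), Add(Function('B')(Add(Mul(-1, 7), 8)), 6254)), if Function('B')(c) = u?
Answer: -261962120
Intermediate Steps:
u = -22
d = -35675
Function('B')(c) = -22
Mul(Add(d, Mul(-53, 120)), Add(Function('B')(Add(Mul(-1, 7), 8)), 6254)) = Mul(Add(-35675, Mul(-53, 120)), Add(-22, 6254)) = Mul(Add(-35675, -6360), 6232) = Mul(-42035, 6232) = -261962120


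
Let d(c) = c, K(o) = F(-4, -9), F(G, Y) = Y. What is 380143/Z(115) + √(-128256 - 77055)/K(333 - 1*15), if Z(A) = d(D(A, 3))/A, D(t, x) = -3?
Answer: -43716445/3 - I*√205311/9 ≈ -1.4572e+7 - 50.346*I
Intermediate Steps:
K(o) = -9
Z(A) = -3/A
380143/Z(115) + √(-128256 - 77055)/K(333 - 1*15) = 380143/((-3/115)) + √(-128256 - 77055)/(-9) = 380143/((-3*1/115)) + √(-205311)*(-⅑) = 380143/(-3/115) + (I*√205311)*(-⅑) = 380143*(-115/3) - I*√205311/9 = -43716445/3 - I*√205311/9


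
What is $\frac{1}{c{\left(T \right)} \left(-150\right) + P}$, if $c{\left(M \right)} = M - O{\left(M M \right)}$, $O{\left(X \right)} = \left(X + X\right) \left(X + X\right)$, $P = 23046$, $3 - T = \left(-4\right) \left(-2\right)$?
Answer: $\frac{1}{398796} \approx 2.5075 \cdot 10^{-6}$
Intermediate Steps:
$T = -5$ ($T = 3 - \left(-4\right) \left(-2\right) = 3 - 8 = -5$)
$O{\left(X \right)} = 4 X^{2}$ ($O{\left(X \right)} = 2 X 2 X = 4 X^{2}$)
$c{\left(M \right)} = M - 4 M^{4}$ ($c{\left(M \right)} = M - 4 \left(M M\right)^{2} = M - 4 \left(M^{2}\right)^{2} = M - 4 M^{4}$)
$\frac{1}{c{\left(T \right)} \left(-150\right) + P} = \frac{1}{\left(-5 - 4 \left(-5\right)^{4}\right) \left(-150\right) + 23046} = \frac{1}{\left(-5 - 2500\right) \left(-150\right) + 23046} = \frac{1}{\left(-2505\right) \left(-150\right) + 23046} = \frac{1}{375750 + 23046} = \frac{1}{398796}$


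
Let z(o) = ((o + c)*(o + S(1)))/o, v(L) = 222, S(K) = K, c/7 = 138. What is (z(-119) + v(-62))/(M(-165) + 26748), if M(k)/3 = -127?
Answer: 18052/448239 ≈ 0.040273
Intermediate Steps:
c = 966 (c = 7*138 = 966)
M(k) = -381 (M(k) = 3*(-127) = -381)
z(o) = (1 + o)*(966 + o)/o (z(o) = ((o + 966)*(o + 1))/o = ((966 + o)*(1 + o))/o = ((1 + o)*(966 + o))/o = (1 + o)*(966 + o)/o)
(z(-119) + v(-62))/(M(-165) + 26748) = ((967 - 119 + 966/(-119)) + 222)/(-381 + 26748) = ((967 - 119 + 966*(-1/119)) + 222)/26367 = ((967 - 119 - 138/17) + 222)*(1/26367) = (14278/17 + 222)*(1/26367) = (18052/17)*(1/26367) = 18052/448239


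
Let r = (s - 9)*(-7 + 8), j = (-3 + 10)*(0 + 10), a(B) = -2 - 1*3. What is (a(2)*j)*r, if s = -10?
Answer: 6650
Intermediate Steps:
a(B) = -5 (a(B) = -2 - 3 = -5)
j = 70 (j = 7*10 = 70)
r = -19 (r = (-10 - 9)*(-7 + 8) = -19*1 = -19)
(a(2)*j)*r = -5*70*(-19) = -350*(-19) = 6650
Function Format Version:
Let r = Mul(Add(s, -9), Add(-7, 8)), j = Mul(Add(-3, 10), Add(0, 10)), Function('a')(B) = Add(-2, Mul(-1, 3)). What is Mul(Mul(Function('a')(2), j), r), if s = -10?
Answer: 6650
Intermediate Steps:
Function('a')(B) = -5 (Function('a')(B) = Add(-2, -3) = -5)
j = 70 (j = Mul(7, 10) = 70)
r = -19 (r = Mul(Add(-10, -9), Add(-7, 8)) = Mul(-19, 1) = -19)
Mul(Mul(Function('a')(2), j), r) = Mul(Mul(-5, 70), -19) = Mul(-350, -19) = 6650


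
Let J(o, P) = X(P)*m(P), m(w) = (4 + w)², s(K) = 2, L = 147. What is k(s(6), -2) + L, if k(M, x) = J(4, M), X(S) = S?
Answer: 219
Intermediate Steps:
J(o, P) = P*(4 + P)²
k(M, x) = M*(4 + M)²
k(s(6), -2) + L = 2*(4 + 2)² + 147 = 2*6² + 147 = 2*36 + 147 = 72 + 147 = 219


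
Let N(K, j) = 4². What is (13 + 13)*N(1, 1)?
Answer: 416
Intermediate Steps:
N(K, j) = 16
(13 + 13)*N(1, 1) = (13 + 13)*16 = 26*16 = 416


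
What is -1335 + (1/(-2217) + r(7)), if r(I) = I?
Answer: -2944177/2217 ≈ -1328.0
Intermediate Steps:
-1335 + (1/(-2217) + r(7)) = -1335 + (1/(-2217) + 7) = -1335 + (-1/2217 + 7) = -1335 + 15518/2217 = -2944177/2217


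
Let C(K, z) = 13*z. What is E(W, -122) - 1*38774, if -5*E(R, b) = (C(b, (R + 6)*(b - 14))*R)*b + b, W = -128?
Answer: -3368502484/5 ≈ -6.7370e+8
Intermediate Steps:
E(R, b) = -b/5 - 13*R*b*(-14 + b)*(6 + R)/5 (E(R, b) = -(((13*((R + 6)*(b - 14)))*R)*b + b)/5 = -(((13*((6 + R)*(-14 + b)))*R)*b + b)/5 = -(((13*((-14 + b)*(6 + R)))*R)*b + b)/5 = -(((13*(-14 + b)*(6 + R))*R)*b + b)/5 = -((13*R*(-14 + b)*(6 + R))*b + b)/5 = -(13*R*b*(-14 + b)*(6 + R) + b)/5 = -(b + 13*R*b*(-14 + b)*(6 + R))/5 = -b/5 - 13*R*b*(-14 + b)*(6 + R)/5)
E(W, -122) - 1*38774 = -⅕*(-122)*(1 + 13*(-128)*(-84 - 14*(-128) + 6*(-122) - 128*(-122))) - 1*38774 = -⅕*(-122)*(1 + 13*(-128)*(-84 + 1792 - 732 + 15616)) - 38774 = -⅕*(-122)*(1 + 13*(-128)*16592) - 38774 = -⅕*(-122)*(1 - 27609088) - 38774 = -⅕*(-122)*(-27609087) - 38774 = -3368308614/5 - 38774 = -3368502484/5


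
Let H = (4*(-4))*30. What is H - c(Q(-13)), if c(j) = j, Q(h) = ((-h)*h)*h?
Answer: -2677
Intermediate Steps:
Q(h) = -h³ (Q(h) = (-h²)*h = -h³)
H = -480 (H = -16*30 = -480)
H - c(Q(-13)) = -480 - (-1)*(-13)³ = -480 - (-1)*(-2197) = -480 - 1*2197 = -480 - 2197 = -2677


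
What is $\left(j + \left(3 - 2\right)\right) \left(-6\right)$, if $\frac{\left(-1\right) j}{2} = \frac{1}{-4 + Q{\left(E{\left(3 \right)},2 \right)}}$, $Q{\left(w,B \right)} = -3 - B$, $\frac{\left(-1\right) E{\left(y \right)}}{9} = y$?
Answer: $- \frac{22}{3} \approx -7.3333$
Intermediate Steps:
$E{\left(y \right)} = - 9 y$
$j = \frac{2}{9}$ ($j = - \frac{2}{-4 - 5} = - \frac{2}{-9} = \left(-2\right) \left(- \frac{1}{9}\right) = \frac{2}{9} \approx 0.22222$)
$\left(j + \left(3 - 2\right)\right) \left(-6\right) = \left(\frac{2}{9} + \left(3 - 2\right)\right) \left(-6\right) = \left(\frac{2}{9} + 1\right) \left(-6\right) = \frac{11}{9} \left(-6\right) = - \frac{22}{3}$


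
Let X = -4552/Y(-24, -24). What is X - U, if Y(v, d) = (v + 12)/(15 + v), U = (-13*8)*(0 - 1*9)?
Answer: -4350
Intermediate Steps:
U = 936 (U = -104*(0 - 9) = -104*(-9) = 936)
Y(v, d) = (12 + v)/(15 + v)
X = -3414 (X = -4552*(15 - 24)/(12 - 24) = -4552/(-12/(-9)) = -4552/((-⅑*(-12))) = -4552/4/3 = -4552*¾ = -3414)
X - U = -3414 - 1*936 = -3414 - 936 = -4350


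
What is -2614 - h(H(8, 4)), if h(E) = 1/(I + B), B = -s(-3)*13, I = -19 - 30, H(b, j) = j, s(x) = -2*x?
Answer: -331977/127 ≈ -2614.0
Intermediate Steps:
I = -49
B = -78 (B = -(-2)*(-3)*13 = -1*6*13 = -6*13 = -78)
h(E) = -1/127 (h(E) = 1/(-49 - 78) = 1/(-127) = -1/127)
-2614 - h(H(8, 4)) = -2614 - 1*(-1/127) = -2614 + 1/127 = -331977/127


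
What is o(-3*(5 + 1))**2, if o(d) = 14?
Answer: 196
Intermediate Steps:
o(-3*(5 + 1))**2 = 14**2 = 196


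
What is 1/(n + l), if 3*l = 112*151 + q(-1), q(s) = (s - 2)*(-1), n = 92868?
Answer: 3/295519 ≈ 1.0152e-5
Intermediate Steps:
q(s) = 2 - s (q(s) = (-2 + s)*(-1) = 2 - s)
l = 16915/3 (l = (112*151 + (2 - 1*(-1)))/3 = (16912 + (2 + 1))/3 = (16912 + 3)/3 = (⅓)*16915 = 16915/3 ≈ 5638.3)
1/(n + l) = 1/(92868 + 16915/3) = 1/(295519/3) = 3/295519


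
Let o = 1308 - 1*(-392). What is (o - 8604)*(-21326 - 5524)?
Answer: 185372400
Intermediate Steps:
o = 1700 (o = 1308 + 392 = 1700)
(o - 8604)*(-21326 - 5524) = (1700 - 8604)*(-21326 - 5524) = -6904*(-26850) = 185372400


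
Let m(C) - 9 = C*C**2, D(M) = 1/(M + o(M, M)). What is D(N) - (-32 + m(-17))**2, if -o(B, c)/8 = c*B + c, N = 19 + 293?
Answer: -19026799673857/780936 ≈ -2.4364e+7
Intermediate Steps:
N = 312
o(B, c) = -8*c - 8*B*c (o(B, c) = -8*(c*B + c) = -8*(B*c + c) = -8*(c + B*c) = -8*c - 8*B*c)
D(M) = 1/(M - 8*M*(1 + M))
m(C) = 9 + C**3 (m(C) = 9 + C*C**2 = 9 + C**3)
D(N) - (-32 + m(-17))**2 = -1/(312*(7 + 8*312)) - (-32 + (9 + (-17)**3))**2 = -1*1/312/(7 + 2496) - (-32 + (9 - 4913))**2 = -1*1/312/2503 - (-32 - 4904)**2 = -1*1/312*1/2503 - 1*(-4936)**2 = -1/780936 - 1*24364096 = -1/780936 - 24364096 = -19026799673857/780936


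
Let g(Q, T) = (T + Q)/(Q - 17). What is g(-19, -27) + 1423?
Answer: 25637/18 ≈ 1424.3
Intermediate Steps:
g(Q, T) = (Q + T)/(-17 + Q)
g(-19, -27) + 1423 = (-19 - 27)/(-17 - 19) + 1423 = -46/(-36) + 1423 = -1/36*(-46) + 1423 = 23/18 + 1423 = 25637/18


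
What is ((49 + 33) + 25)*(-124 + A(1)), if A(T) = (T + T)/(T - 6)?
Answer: -66554/5 ≈ -13311.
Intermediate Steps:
A(T) = 2*T/(-6 + T) (A(T) = (2*T)/(-6 + T) = 2*T/(-6 + T))
((49 + 33) + 25)*(-124 + A(1)) = ((49 + 33) + 25)*(-124 + 2*1/(-6 + 1)) = (82 + 25)*(-124 + 2*1/(-5)) = 107*(-124 + 2*1*(-⅕)) = 107*(-124 - ⅖) = 107*(-622/5) = -66554/5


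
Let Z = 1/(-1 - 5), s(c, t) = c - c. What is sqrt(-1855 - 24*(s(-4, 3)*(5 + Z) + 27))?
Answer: I*sqrt(2503) ≈ 50.03*I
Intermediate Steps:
s(c, t) = 0
Z = -1/6 (Z = 1/(-6) = -1/6 ≈ -0.16667)
sqrt(-1855 - 24*(s(-4, 3)*(5 + Z) + 27)) = sqrt(-1855 - 24*(0*(5 - 1/6) + 27)) = sqrt(-1855 - 24*(0*(29/6) + 27)) = sqrt(-1855 - 24*(0 + 27)) = sqrt(-1855 - 24*27) = sqrt(-1855 - 648) = sqrt(-2503) = I*sqrt(2503)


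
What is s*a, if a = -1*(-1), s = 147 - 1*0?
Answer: 147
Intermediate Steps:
s = 147 (s = 147 + 0 = 147)
a = 1
s*a = 147*1 = 147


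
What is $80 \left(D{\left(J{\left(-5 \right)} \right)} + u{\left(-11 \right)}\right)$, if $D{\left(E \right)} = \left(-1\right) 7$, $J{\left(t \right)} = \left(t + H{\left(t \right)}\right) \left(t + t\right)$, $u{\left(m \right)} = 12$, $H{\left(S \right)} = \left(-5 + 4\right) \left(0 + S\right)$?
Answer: $400$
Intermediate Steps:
$H{\left(S \right)} = - S$
$J{\left(t \right)} = 0$ ($J{\left(t \right)} = \left(t - t\right) \left(t + t\right) = 0 \cdot 2 t = 0$)
$D{\left(E \right)} = -7$
$80 \left(D{\left(J{\left(-5 \right)} \right)} + u{\left(-11 \right)}\right) = 80 \left(-7 + 12\right) = 80 \cdot 5 = 400$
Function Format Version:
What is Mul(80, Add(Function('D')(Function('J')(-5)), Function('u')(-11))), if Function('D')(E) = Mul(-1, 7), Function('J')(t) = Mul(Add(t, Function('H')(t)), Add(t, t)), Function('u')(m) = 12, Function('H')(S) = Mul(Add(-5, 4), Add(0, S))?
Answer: 400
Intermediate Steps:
Function('H')(S) = Mul(-1, S)
Function('J')(t) = 0 (Function('J')(t) = Mul(Add(t, Mul(-1, t)), Add(t, t)) = Mul(0, Mul(2, t)) = 0)
Function('D')(E) = -7
Mul(80, Add(Function('D')(Function('J')(-5)), Function('u')(-11))) = Mul(80, Add(-7, 12)) = Mul(80, 5) = 400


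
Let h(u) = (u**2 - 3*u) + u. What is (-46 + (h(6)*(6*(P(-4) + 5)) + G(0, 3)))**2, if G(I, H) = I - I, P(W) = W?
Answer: 9604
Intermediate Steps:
G(I, H) = 0
h(u) = u**2 - 2*u
(-46 + (h(6)*(6*(P(-4) + 5)) + G(0, 3)))**2 = (-46 + ((6*(-2 + 6))*(6*(-4 + 5)) + 0))**2 = (-46 + ((6*4)*(6*1) + 0))**2 = (-46 + (24*6 + 0))**2 = (-46 + (144 + 0))**2 = (-46 + 144)**2 = 98**2 = 9604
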